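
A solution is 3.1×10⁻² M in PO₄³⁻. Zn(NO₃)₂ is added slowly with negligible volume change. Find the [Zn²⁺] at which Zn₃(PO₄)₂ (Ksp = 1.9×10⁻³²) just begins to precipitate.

2.7×10⁻¹⁰ M

Precipitation of each salt begins when its ion product equals Ksp.
Zn₃(PO₄)₂(s) ⇌ 3 Zn²⁺(aq) + 2 PO₄³⁻(aq)
Ksp = [Zn²⁺]^3[PO₄³⁻]^2 = [Zn²⁺]^3(3.1×10⁻²)^2
[Zn²⁺]^3 = 1.9×10⁻³² / (3.1×10⁻²)^2 = 2.0×10⁻²⁹
[Zn²⁺] = 2.7×10⁻¹⁰ M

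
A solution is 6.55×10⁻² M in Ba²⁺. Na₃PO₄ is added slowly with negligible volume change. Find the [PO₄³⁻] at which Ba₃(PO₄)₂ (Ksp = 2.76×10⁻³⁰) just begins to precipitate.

Precipitation of each salt begins when its ion product equals Ksp.
Ba₃(PO₄)₂(s) ⇌ 3 Ba²⁺(aq) + 2 PO₄³⁻(aq)
Ksp = [Ba²⁺]^3[PO₄³⁻]^2 = [PO₄³⁻]^2(6.55×10⁻²)^3
[PO₄³⁻]^2 = 2.76×10⁻³⁰ / (6.55×10⁻²)^3 = 9.82×10⁻²⁷
[PO₄³⁻] = 9.91×10⁻¹⁴ M

9.91×10⁻¹⁴ M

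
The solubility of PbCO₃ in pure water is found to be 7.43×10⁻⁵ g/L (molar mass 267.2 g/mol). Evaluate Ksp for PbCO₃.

Ksp = 7.73×10⁻¹⁴

Molar solubility s = (7.43×10⁻⁵ g/L) / (267.2 g/mol) = 2.7807×10⁻⁷ mol/L
PbCO₃(s) ⇌ Pb²⁺(aq) + CO₃²⁻(aq)
With molar solubility s: [Pb²⁺] = s, [CO₃²⁻] = s.
Ksp = [Pb²⁺][CO₃²⁻] = s · s = s^2
Ksp = (2.7807×10⁻⁷)^2 = 7.73×10⁻¹⁴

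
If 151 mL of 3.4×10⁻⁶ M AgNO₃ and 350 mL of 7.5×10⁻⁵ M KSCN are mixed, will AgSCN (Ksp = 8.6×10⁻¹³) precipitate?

Yes

The combined volume is 501 mL.
[Ag⁺] = (3.4×10⁻⁶)(151)/501 = 1.0×10⁻⁶ M
[SCN⁻] = (7.5×10⁻⁵)(350)/501 = 5.2×10⁻⁵ M
Q = [Ag⁺][SCN⁻] = 5.4×10⁻¹¹
Because Q > Ksp (5.4×10⁻¹¹ vs 8.6×10⁻¹³), a precipitate of AgSCN forms.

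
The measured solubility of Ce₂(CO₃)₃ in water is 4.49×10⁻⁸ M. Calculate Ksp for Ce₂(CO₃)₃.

Ksp = 1.97×10⁻³⁵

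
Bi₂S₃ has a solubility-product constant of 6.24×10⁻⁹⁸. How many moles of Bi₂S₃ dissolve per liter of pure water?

1.42×10⁻²⁰ M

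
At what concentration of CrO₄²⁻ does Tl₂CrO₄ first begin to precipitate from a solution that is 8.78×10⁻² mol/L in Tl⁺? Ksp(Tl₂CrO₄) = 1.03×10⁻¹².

1.34×10⁻¹⁰ M

The threshold for precipitation is Q = Ksp.
Tl₂CrO₄(s) ⇌ 2 Tl⁺(aq) + CrO₄²⁻(aq)
Ksp = [Tl⁺]^2[CrO₄²⁻] = [CrO₄²⁻](8.78×10⁻²)^2
[CrO₄²⁻] = 1.03×10⁻¹² / (8.78×10⁻²)^2 = 1.34×10⁻¹⁰
[CrO₄²⁻] = 1.34×10⁻¹⁰ mol/L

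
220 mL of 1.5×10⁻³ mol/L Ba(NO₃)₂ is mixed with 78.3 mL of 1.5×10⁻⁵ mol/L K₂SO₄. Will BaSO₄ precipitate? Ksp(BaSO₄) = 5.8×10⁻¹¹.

Yes

Total volume after mixing = 220 + 78.3 = 298.3 mL.
[Ba²⁺] = (1.5×10⁻³)(220)/298.3 = 1.1×10⁻³ mol/L
[SO₄²⁻] = (1.5×10⁻⁵)(78.3)/298.3 = 3.9×10⁻⁶ mol/L
Q = [Ba²⁺][SO₄²⁻] = 4.4×10⁻⁹
Because Q > Ksp (4.4×10⁻⁹ vs 5.8×10⁻¹¹), a precipitate of BaSO₄ forms.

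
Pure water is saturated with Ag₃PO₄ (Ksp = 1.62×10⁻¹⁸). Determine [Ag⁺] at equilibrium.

4.70×10⁻⁵ M

Ag₃PO₄(s) ⇌ 3 Ag⁺(aq) + PO₄³⁻(aq)
For each mole of Ag₃PO₄ that dissolves per liter, [Ag⁺] = 3s and [PO₄³⁻] = s; let s denote this solubility.
Ksp = [Ag⁺]^3[PO₄³⁻] = (3s)^3 · s = 27s^4 = 1.62×10⁻¹⁸
s = 1.57×10⁻⁵ mol L⁻¹
[Ag⁺] = 3s = 4.70×10⁻⁵ mol L⁻¹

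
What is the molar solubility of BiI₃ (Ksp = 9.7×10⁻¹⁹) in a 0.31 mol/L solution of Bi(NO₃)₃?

4.9×10⁻⁷ M

BiI₃(s) ⇌ Bi³⁺(aq) + 3 I⁻(aq)
Let s be the solubility of BiI₃ here. The common ion gives [Bi³⁺] ≈ 0.31 mol/L, and [I⁻] = 3s.
Ksp = [Bi³⁺][I⁻]^3 = (0.31)(3s)^3
(3s)^3 = 9.7×10⁻¹⁹ / (0.31) = 3.1×10⁻¹⁸
s = 4.9×10⁻⁷ mol/L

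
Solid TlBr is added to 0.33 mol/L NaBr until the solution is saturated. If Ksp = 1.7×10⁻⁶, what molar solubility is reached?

5.2×10⁻⁶ M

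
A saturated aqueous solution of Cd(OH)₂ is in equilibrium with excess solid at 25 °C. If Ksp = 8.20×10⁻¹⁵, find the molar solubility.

1.27×10⁻⁵ M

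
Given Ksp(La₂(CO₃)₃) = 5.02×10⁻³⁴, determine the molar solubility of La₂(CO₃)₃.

8.58×10⁻⁸ M

La₂(CO₃)₃(s) ⇌ 2 La³⁺(aq) + 3 CO₃²⁻(aq)
For each mole of La₂(CO₃)₃ that dissolves per liter, [La³⁺] = 2s and [CO₃²⁻] = 3s; let s denote this solubility.
Ksp = [La³⁺]^2[CO₃²⁻]^3 = (2s)^2 · (3s)^3 = 108s^5
108s^5 = 5.02×10⁻³⁴  ⇒  s^5 = 4.65×10⁻³⁶
s = (4.65×10⁻³⁶)^(1/5) = 8.58×10⁻⁸ mol/L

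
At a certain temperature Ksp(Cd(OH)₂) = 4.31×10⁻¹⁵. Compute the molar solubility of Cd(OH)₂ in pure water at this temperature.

Cd(OH)₂(s) ⇌ Cd²⁺(aq) + 2 OH⁻(aq)
Let s be the molar solubility. Then [Cd²⁺] = s and [OH⁻] = 2s.
Ksp = [Cd²⁺][OH⁻]^2 = s · (2s)^2 = 4s^3
4s^3 = 4.31×10⁻¹⁵  ⇒  s^3 = 1.08×10⁻¹⁵
s = (1.08×10⁻¹⁵)^(1/3) = 1.03×10⁻⁵ mol/L

1.03×10⁻⁵ M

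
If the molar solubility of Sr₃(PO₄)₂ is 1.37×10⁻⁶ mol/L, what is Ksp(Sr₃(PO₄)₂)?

Sr₃(PO₄)₂(s) ⇌ 3 Sr²⁺(aq) + 2 PO₄³⁻(aq)
With molar solubility s: [Sr²⁺] = 3s, [PO₄³⁻] = 2s.
Ksp = [Sr²⁺]^3[PO₄³⁻]^2 = (3s)^3 · (2s)^2 = 108s^5
Ksp = 108 × (1.37×10⁻⁶)^5 = 5.21×10⁻²⁸

Ksp = 5.21×10⁻²⁸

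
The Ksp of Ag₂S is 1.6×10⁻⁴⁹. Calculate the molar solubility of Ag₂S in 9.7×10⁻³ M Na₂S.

2.0×10⁻²⁴ M

Ag₂S(s) ⇌ 2 Ag⁺(aq) + S²⁻(aq)
With S²⁻ already at 9.7×10⁻³ M and s small, take [S²⁻] ≈ 9.7×10⁻³ M and [Ag⁺] = 2s.
Ksp = [Ag⁺]^2[S²⁻] = (2s)^2(9.7×10⁻³)
(2s)^2 = 1.6×10⁻⁴⁹ / (9.7×10⁻³) = 1.6×10⁻⁴⁷
s = 2.0×10⁻²⁴ M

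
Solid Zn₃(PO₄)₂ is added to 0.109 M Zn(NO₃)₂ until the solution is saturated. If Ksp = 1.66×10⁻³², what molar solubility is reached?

Zn₃(PO₄)₂(s) ⇌ 3 Zn²⁺(aq) + 2 PO₄³⁻(aq)
With Zn²⁺ already at 0.109 M and s small, take [Zn²⁺] ≈ 0.109 M and [PO₄³⁻] = 2s.
Ksp = [Zn²⁺]^3[PO₄³⁻]^2 = (0.109)^3(2s)^2
(2s)^2 = 1.66×10⁻³² / (0.109)^3 = 1.28×10⁻²⁹
s = 1.79×10⁻¹⁵ M

1.79×10⁻¹⁵ M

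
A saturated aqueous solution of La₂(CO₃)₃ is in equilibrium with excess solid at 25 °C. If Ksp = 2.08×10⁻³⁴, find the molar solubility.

7.19×10⁻⁸ M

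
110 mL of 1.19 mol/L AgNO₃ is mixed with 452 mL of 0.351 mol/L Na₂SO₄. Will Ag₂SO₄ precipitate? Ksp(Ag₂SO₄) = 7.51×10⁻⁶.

Yes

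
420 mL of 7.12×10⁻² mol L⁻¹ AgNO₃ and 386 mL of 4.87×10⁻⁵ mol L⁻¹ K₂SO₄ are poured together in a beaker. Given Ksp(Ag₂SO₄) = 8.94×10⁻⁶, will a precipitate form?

No

After mixing, V = 420 mL + 386 mL = 806 mL.
[Ag⁺] = (7.12×10⁻²)(420)/806 = 3.71×10⁻² mol L⁻¹
[SO₄²⁻] = (4.87×10⁻⁵)(386)/806 = 2.33×10⁻⁵ mol L⁻¹
Q = [Ag⁺]^2[SO₄²⁻] = 3.21×10⁻⁸
Q = 3.21×10⁻⁸ < Ksp = 8.94×10⁻⁶, so the solution is unsaturated and no precipitate forms.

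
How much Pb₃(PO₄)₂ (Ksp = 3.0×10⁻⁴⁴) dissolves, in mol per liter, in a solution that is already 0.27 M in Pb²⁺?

Pb₃(PO₄)₂(s) ⇌ 3 Pb²⁺(aq) + 2 PO₄³⁻(aq)
Let s be the solubility of Pb₃(PO₄)₂ here. The common ion gives [Pb²⁺] ≈ 0.27 M, and [PO₄³⁻] = 2s.
Ksp = [Pb²⁺]^3[PO₄³⁻]^2 = (0.27)^3(2s)^2
(2s)^2 = 3.0×10⁻⁴⁴ / (0.27)^3 = 1.5×10⁻⁴²
s = 6.2×10⁻²² M

6.2×10⁻²² M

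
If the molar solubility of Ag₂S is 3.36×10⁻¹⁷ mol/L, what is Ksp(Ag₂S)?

Ksp = 1.52×10⁻⁴⁹

Ag₂S(s) ⇌ 2 Ag⁺(aq) + S²⁻(aq)
Call the molar solubility s, so that [Ag⁺] = 2s and [S²⁻] = s.
Ksp = [Ag⁺]^2[S²⁻] = (2s)^2 · s = 4s^3
Ksp = 4 × (3.36×10⁻¹⁷)^3 = 1.52×10⁻⁴⁹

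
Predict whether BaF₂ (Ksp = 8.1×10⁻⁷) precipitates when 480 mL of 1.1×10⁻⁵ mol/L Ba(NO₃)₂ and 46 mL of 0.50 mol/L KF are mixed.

After mixing, V = 480 mL + 46 mL = 526 mL.
[Ba²⁺] = (1.1×10⁻⁵)(480)/526 = 1.0×10⁻⁵ mol/L
[F⁻] = (0.50)(46)/526 = 4.4×10⁻² mol/L
Q = [Ba²⁺][F⁻]^2 = 1.9×10⁻⁸
Q < Ksp (1.9×10⁻⁸ vs 8.1×10⁻⁷); the solution remains unsaturated and no precipitate forms.

No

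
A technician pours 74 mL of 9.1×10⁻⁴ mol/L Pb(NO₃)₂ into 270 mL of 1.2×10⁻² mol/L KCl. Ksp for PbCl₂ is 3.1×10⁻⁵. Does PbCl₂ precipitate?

No

Total volume after mixing = 74 + 270 = 344 mL.
[Pb²⁺] = (9.1×10⁻⁴)(74)/344 = 2.0×10⁻⁴ mol/L
[Cl⁻] = (1.2×10⁻²)(270)/344 = 9.4×10⁻³ mol/L
Q = [Pb²⁺][Cl⁻]^2 = 1.7×10⁻⁸
Since Q (1.7×10⁻⁸) is less than Ksp (3.1×10⁻⁵), no PbCl₂ precipitates.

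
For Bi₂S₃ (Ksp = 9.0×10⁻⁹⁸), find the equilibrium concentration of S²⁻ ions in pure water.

4.6×10⁻²⁰ M

Bi₂S₃(s) ⇌ 2 Bi³⁺(aq) + 3 S²⁻(aq)
If s mol/L of Bi₂S₃ dissolves, [Bi³⁺] = 2s and [S²⁻] = 3s.
Ksp = [Bi³⁺]^2[S²⁻]^3 = (2s)^2 · (3s)^3 = 108s^5 = 9.0×10⁻⁹⁸
s = 1.5×10⁻²⁰ mol/L
[S²⁻] = 3s = 4.6×10⁻²⁰ mol/L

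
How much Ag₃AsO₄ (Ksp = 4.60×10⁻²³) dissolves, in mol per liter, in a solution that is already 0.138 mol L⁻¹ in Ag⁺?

Ag₃AsO₄(s) ⇌ 3 Ag⁺(aq) + AsO₄³⁻(aq)
The solution already contains Ag⁺ at 0.138 mol L⁻¹. Let s be the molar solubility of Ag₃AsO₄.
[Ag⁺] ≈ 0.138 mol L⁻¹ (common ion dominates); [AsO₄³⁻] = s.
Ksp = [Ag⁺]^3[AsO₄³⁻] = (0.138)^3s
s = 4.60×10⁻²³ / (0.138)^3 = 1.75×10⁻²⁰
s = 1.75×10⁻²⁰ mol L⁻¹

1.75×10⁻²⁰ M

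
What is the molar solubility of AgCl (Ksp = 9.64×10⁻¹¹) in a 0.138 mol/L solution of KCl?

AgCl(s) ⇌ Ag⁺(aq) + Cl⁻(aq)
Let s be the solubility of AgCl here. The common ion gives [Cl⁻] ≈ 0.138 mol/L, and [Ag⁺] = s.
Ksp = [Ag⁺][Cl⁻] = s(0.138)
s = 9.64×10⁻¹¹ / (0.138) = 6.99×10⁻¹⁰
s = 6.99×10⁻¹⁰ mol/L

6.99×10⁻¹⁰ M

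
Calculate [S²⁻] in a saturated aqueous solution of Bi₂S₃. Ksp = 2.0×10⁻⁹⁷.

Bi₂S₃(s) ⇌ 2 Bi³⁺(aq) + 3 S²⁻(aq)
With molar solubility s: [Bi³⁺] = 2s, [S²⁻] = 3s.
Ksp = [Bi³⁺]^2[S²⁻]^3 = (2s)^2 · (3s)^3 = 108s^5 = 2.0×10⁻⁹⁷
s = 1.8×10⁻²⁰ mol L⁻¹
[S²⁻] = 3s = 5.4×10⁻²⁰ mol L⁻¹

5.4×10⁻²⁰ M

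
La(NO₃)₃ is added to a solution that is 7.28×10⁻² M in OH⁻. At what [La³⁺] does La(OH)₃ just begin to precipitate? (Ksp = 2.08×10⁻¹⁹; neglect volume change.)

5.39×10⁻¹⁶ M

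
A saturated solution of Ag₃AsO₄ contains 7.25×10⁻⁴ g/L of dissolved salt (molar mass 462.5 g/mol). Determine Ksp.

Ksp = 1.63×10⁻²²

Molar solubility s = (7.25×10⁻⁴ g/L) / (462.5 g/mol) = 1.5676×10⁻⁶ mol/L
Ag₃AsO₄(s) ⇌ 3 Ag⁺(aq) + AsO₄³⁻(aq)
If s mol/L of Ag₃AsO₄ dissolves, [Ag⁺] = 3s and [AsO₄³⁻] = s.
Ksp = [Ag⁺]^3[AsO₄³⁻] = (3s)^3 · s = 27s^4
Ksp = 27 × (1.5676×10⁻⁶)^4 = 1.63×10⁻²²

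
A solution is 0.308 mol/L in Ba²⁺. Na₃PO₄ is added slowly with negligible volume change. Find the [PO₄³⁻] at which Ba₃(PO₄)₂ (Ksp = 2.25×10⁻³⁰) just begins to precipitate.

Precipitation of each salt begins when its ion product equals Ksp.
Ba₃(PO₄)₂(s) ⇌ 3 Ba²⁺(aq) + 2 PO₄³⁻(aq)
Ksp = [Ba²⁺]^3[PO₄³⁻]^2 = [PO₄³⁻]^2(0.308)^3
[PO₄³⁻]^2 = 2.25×10⁻³⁰ / (0.308)^3 = 7.70×10⁻²⁹
[PO₄³⁻] = 8.78×10⁻¹⁵ mol/L

8.78×10⁻¹⁵ M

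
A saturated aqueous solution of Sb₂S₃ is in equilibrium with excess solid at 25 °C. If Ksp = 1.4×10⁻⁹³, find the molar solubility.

Sb₂S₃(s) ⇌ 2 Sb³⁺(aq) + 3 S²⁻(aq)
For each mole of Sb₂S₃ that dissolves per liter, [Sb³⁺] = 2s and [S²⁻] = 3s; let s denote this solubility.
Ksp = [Sb³⁺]^2[S²⁻]^3 = (2s)^2 · (3s)^3 = 108s^5
108s^5 = 1.4×10⁻⁹³  ⇒  s^5 = 1.3×10⁻⁹⁵
s = (1.3×10⁻⁹⁵)^(1/5) = 1.1×10⁻¹⁹ M

1.1×10⁻¹⁹ M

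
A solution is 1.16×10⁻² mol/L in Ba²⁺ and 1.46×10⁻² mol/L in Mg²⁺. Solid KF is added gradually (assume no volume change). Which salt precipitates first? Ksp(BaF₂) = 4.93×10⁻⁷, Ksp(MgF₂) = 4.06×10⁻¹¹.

The threshold for precipitation is Q = Ksp.
For BaF₂: [F⁻] = (Ksp/[Ba²⁺])^(1/2) = 6.52×10⁻³ mol/L
For MgF₂: [F⁻] = (Ksp/[Mg²⁺])^(1/2) = 5.27×10⁻⁵ mol/L
Since MgF₂ needs less F⁻ to reach saturation, it precipitates first.

MgF₂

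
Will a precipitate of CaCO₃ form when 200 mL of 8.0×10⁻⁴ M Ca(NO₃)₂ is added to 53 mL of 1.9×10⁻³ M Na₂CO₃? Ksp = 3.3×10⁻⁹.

Yes

Total volume after mixing = 200 + 53 = 253 mL.
[Ca²⁺] = (8.0×10⁻⁴)(200)/253 = 6.3×10⁻⁴ M
[CO₃²⁻] = (1.9×10⁻³)(53)/253 = 4.0×10⁻⁴ M
Q = [Ca²⁺][CO₃²⁻] = 2.5×10⁻⁷
Since Q (2.5×10⁻⁷) exceeds Ksp (3.3×10⁻⁹), CaCO₃ will precipitate.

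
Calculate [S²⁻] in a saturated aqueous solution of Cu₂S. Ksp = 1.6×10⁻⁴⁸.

Cu₂S(s) ⇌ 2 Cu⁺(aq) + S²⁻(aq)
Call the molar solubility s, so that [Cu⁺] = 2s and [S²⁻] = s.
Ksp = [Cu⁺]^2[S²⁻] = (2s)^2 · s = 4s^3 = 1.6×10⁻⁴⁸
s = 7.4×10⁻¹⁷ mol L⁻¹
[S²⁻] = s = 7.4×10⁻¹⁷ mol L⁻¹

7.4×10⁻¹⁷ M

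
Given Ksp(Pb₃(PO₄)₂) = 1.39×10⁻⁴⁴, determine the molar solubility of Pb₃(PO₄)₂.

6.64×10⁻¹⁰ M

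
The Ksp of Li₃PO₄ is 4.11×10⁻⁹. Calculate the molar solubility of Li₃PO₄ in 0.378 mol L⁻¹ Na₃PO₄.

Li₃PO₄(s) ⇌ 3 Li⁺(aq) + PO₄³⁻(aq)
With PO₄³⁻ already at 0.378 mol L⁻¹ and s small, take [PO₄³⁻] ≈ 0.378 mol L⁻¹ and [Li⁺] = 3s.
Ksp = [Li⁺]^3[PO₄³⁻] = (3s)^3(0.378)
(3s)^3 = 4.11×10⁻⁹ / (0.378) = 1.09×10⁻⁸
s = 7.38×10⁻⁴ mol L⁻¹

7.38×10⁻⁴ M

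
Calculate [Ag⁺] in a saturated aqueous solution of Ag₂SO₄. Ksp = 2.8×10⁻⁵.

Ag₂SO₄(s) ⇌ 2 Ag⁺(aq) + SO₄²⁻(aq)
With molar solubility s: [Ag⁺] = 2s, [SO₄²⁻] = s.
Ksp = [Ag⁺]^2[SO₄²⁻] = (2s)^2 · s = 4s^3 = 2.8×10⁻⁵
s = 1.9×10⁻² mol/L
[Ag⁺] = 2s = 3.8×10⁻² mol/L

3.8×10⁻² M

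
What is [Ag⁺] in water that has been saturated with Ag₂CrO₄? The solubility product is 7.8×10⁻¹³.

1.2×10⁻⁴ M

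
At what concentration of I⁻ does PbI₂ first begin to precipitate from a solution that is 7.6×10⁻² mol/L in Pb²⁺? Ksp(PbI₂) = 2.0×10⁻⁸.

Precipitation begins when Q = Ksp.
PbI₂(s) ⇌ Pb²⁺(aq) + 2 I⁻(aq)
Ksp = [Pb²⁺][I⁻]^2 = [I⁻]^2(7.6×10⁻²)
[I⁻]^2 = 2.0×10⁻⁸ / (7.6×10⁻²) = 2.6×10⁻⁷
[I⁻] = 5.1×10⁻⁴ mol/L

5.1×10⁻⁴ M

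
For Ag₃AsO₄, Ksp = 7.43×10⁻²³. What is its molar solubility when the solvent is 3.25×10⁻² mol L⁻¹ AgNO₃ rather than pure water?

2.16×10⁻¹⁸ M

Ag₃AsO₄(s) ⇌ 3 Ag⁺(aq) + AsO₄³⁻(aq)
The solution already contains Ag⁺ at 3.25×10⁻² mol L⁻¹. Let s be the molar solubility of Ag₃AsO₄.
[Ag⁺] ≈ 3.25×10⁻² mol L⁻¹ (common ion dominates); [AsO₄³⁻] = s.
Ksp = [Ag⁺]^3[AsO₄³⁻] = (3.25×10⁻²)^3s
s = 7.43×10⁻²³ / (3.25×10⁻²)^3 = 2.16×10⁻¹⁸
s = 2.16×10⁻¹⁸ mol L⁻¹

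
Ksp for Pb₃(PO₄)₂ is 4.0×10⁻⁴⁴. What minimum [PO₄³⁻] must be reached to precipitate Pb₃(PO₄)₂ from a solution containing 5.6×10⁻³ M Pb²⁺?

4.8×10⁻¹⁹ M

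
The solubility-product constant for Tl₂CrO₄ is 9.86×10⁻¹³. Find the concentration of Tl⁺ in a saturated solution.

Tl₂CrO₄(s) ⇌ 2 Tl⁺(aq) + CrO₄²⁻(aq)
Let s be the molar solubility. Then [Tl⁺] = 2s and [CrO₄²⁻] = s.
Ksp = [Tl⁺]^2[CrO₄²⁻] = (2s)^2 · s = 4s^3 = 9.86×10⁻¹³
s = 6.27×10⁻⁵ M
[Tl⁺] = 2s = 1.25×10⁻⁴ M

1.25×10⁻⁴ M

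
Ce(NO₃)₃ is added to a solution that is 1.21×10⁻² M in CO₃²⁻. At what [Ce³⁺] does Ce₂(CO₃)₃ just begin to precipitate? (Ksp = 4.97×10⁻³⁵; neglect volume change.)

5.30×10⁻¹⁵ M

Precipitation of each salt begins when its ion product equals Ksp.
Ce₂(CO₃)₃(s) ⇌ 2 Ce³⁺(aq) + 3 CO₃²⁻(aq)
Ksp = [Ce³⁺]^2[CO₃²⁻]^3 = [Ce³⁺]^2(1.21×10⁻²)^3
[Ce³⁺]^2 = 4.97×10⁻³⁵ / (1.21×10⁻²)^3 = 2.81×10⁻²⁹
[Ce³⁺] = 5.30×10⁻¹⁵ M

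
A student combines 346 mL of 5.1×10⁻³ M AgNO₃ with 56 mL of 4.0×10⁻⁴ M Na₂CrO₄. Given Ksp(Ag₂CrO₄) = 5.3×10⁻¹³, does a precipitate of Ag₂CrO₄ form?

Yes

The combined volume is 402 mL.
[Ag⁺] = (5.1×10⁻³)(346)/402 = 4.4×10⁻³ M
[CrO₄²⁻] = (4.0×10⁻⁴)(56)/402 = 5.6×10⁻⁵ M
Q = [Ag⁺]^2[CrO₄²⁻] = 1.1×10⁻⁹
Since Q (1.1×10⁻⁹) exceeds Ksp (5.3×10⁻¹³), Ag₂CrO₄ will precipitate.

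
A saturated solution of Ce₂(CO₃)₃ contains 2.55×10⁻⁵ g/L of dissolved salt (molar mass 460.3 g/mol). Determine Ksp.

Ksp = 5.64×10⁻³⁵

Convert to molarity: s = 2.55×10⁻⁵ / 460.3 = 5.5399×10⁻⁸ mol/L
Ce₂(CO₃)₃(s) ⇌ 2 Ce³⁺(aq) + 3 CO₃²⁻(aq)
Let s be the molar solubility. Then [Ce³⁺] = 2s and [CO₃²⁻] = 3s.
Ksp = [Ce³⁺]^2[CO₃²⁻]^3 = (2s)^2 · (3s)^3 = 108s^5
Ksp = 108 × (5.5399×10⁻⁸)^5 = 5.64×10⁻³⁵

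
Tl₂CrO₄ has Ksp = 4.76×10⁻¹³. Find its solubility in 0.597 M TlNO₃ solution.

1.34×10⁻¹² M

Tl₂CrO₄(s) ⇌ 2 Tl⁺(aq) + CrO₄²⁻(aq)
Let s be the solubility of Tl₂CrO₄ here. The common ion gives [Tl⁺] ≈ 0.597 M, and [CrO₄²⁻] = s.
Ksp = [Tl⁺]^2[CrO₄²⁻] = (0.597)^2s
s = 4.76×10⁻¹³ / (0.597)^2 = 1.34×10⁻¹²
s = 1.34×10⁻¹² M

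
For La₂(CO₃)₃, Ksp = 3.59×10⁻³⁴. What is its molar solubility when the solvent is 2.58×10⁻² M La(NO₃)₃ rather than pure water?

La₂(CO₃)₃(s) ⇌ 2 La³⁺(aq) + 3 CO₃²⁻(aq)
La³⁺ is already present at 2.58×10⁻² M. If s mol/L of La₂(CO₃)₃ dissolves, [CO₃²⁻] = 3s while [La³⁺] ≈ 2.58×10⁻² M.
Ksp = [La³⁺]^2[CO₃²⁻]^3 = (2.58×10⁻²)^2(3s)^3
(3s)^3 = 3.59×10⁻³⁴ / (2.58×10⁻²)^2 = 5.39×10⁻³¹
s = 2.71×10⁻¹¹ M

2.71×10⁻¹¹ M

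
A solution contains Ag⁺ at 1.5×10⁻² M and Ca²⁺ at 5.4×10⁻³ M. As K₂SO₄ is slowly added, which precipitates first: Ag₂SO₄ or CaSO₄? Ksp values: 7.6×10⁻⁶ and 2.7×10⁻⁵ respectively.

CaSO₄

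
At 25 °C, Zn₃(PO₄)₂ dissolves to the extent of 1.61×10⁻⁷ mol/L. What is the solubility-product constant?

Ksp = 1.17×10⁻³²

Zn₃(PO₄)₂(s) ⇌ 3 Zn²⁺(aq) + 2 PO₄³⁻(aq)
Let s be the molar solubility. Then [Zn²⁺] = 3s and [PO₄³⁻] = 2s.
Ksp = [Zn²⁺]^3[PO₄³⁻]^2 = (3s)^3 · (2s)^2 = 108s^5
Ksp = 108 × (1.61×10⁻⁷)^5 = 1.17×10⁻³²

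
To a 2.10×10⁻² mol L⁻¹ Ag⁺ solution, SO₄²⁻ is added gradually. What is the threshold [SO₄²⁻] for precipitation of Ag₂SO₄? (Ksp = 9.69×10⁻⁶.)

2.20×10⁻² M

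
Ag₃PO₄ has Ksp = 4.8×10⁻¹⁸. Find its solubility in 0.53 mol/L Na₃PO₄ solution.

6.9×10⁻⁷ M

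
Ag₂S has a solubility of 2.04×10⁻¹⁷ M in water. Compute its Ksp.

Ag₂S(s) ⇌ 2 Ag⁺(aq) + S²⁻(aq)
If s mol/L of Ag₂S dissolves, [Ag⁺] = 2s and [S²⁻] = s.
Ksp = [Ag⁺]^2[S²⁻] = (2s)^2 · s = 4s^3
Ksp = 4 × (2.04×10⁻¹⁷)^3 = 3.40×10⁻⁵⁰

Ksp = 3.40×10⁻⁵⁰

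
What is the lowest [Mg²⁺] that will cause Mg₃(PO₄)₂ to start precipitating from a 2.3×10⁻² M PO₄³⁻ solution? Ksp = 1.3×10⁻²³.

Precipitation of each salt begins when its ion product equals Ksp.
Mg₃(PO₄)₂(s) ⇌ 3 Mg²⁺(aq) + 2 PO₄³⁻(aq)
Ksp = [Mg²⁺]^3[PO₄³⁻]^2 = [Mg²⁺]^3(2.3×10⁻²)^2
[Mg²⁺]^3 = 1.3×10⁻²³ / (2.3×10⁻²)^2 = 2.5×10⁻²⁰
[Mg²⁺] = 2.9×10⁻⁷ M

2.9×10⁻⁷ M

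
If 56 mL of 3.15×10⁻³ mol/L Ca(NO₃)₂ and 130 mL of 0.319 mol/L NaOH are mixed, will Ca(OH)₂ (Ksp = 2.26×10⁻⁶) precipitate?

Yes

After mixing, V = 56 mL + 130 mL = 186 mL.
[Ca²⁺] = (3.15×10⁻³)(56)/186 = 9.48×10⁻⁴ mol/L
[OH⁻] = (0.319)(130)/186 = 0.223 mol/L
Q = [Ca²⁺][OH⁻]^2 = 4.71×10⁻⁵
Because Q > Ksp (4.71×10⁻⁵ vs 2.26×10⁻⁶), a precipitate of Ca(OH)₂ forms.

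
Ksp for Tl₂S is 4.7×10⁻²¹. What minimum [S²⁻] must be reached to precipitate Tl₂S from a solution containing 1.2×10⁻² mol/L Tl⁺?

3.3×10⁻¹⁷ M

A salt starts to precipitate once the ion product Q reaches its Ksp.
Tl₂S(s) ⇌ 2 Tl⁺(aq) + S²⁻(aq)
Ksp = [Tl⁺]^2[S²⁻] = [S²⁻](1.2×10⁻²)^2
[S²⁻] = 4.7×10⁻²¹ / (1.2×10⁻²)^2 = 3.3×10⁻¹⁷
[S²⁻] = 3.3×10⁻¹⁷ mol/L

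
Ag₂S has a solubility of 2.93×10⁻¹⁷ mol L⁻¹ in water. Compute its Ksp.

Ag₂S(s) ⇌ 2 Ag⁺(aq) + S²⁻(aq)
Call the molar solubility s, so that [Ag⁺] = 2s and [S²⁻] = s.
Ksp = [Ag⁺]^2[S²⁻] = (2s)^2 · s = 4s^3
Ksp = 4 × (2.93×10⁻¹⁷)^3 = 1.01×10⁻⁴⁹

Ksp = 1.01×10⁻⁴⁹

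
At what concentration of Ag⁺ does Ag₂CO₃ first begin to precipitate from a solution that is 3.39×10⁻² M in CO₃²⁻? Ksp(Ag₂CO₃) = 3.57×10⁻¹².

1.03×10⁻⁵ M

Each salt precipitates once Q = Ksp for that salt.
Ag₂CO₃(s) ⇌ 2 Ag⁺(aq) + CO₃²⁻(aq)
Ksp = [Ag⁺]^2[CO₃²⁻] = [Ag⁺]^2(3.39×10⁻²)
[Ag⁺]^2 = 3.57×10⁻¹² / (3.39×10⁻²) = 1.05×10⁻¹⁰
[Ag⁺] = 1.03×10⁻⁵ M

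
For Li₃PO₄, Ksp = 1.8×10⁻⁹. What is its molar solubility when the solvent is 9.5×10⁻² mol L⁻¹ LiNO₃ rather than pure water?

Li₃PO₄(s) ⇌ 3 Li⁺(aq) + PO₄³⁻(aq)
Li⁺ is already present at 9.5×10⁻² mol L⁻¹. If s mol/L of Li₃PO₄ dissolves, [PO₄³⁻] = s while [Li⁺] ≈ 9.5×10⁻² mol L⁻¹.
Ksp = [Li⁺]^3[PO₄³⁻] = (9.5×10⁻²)^3s
s = 1.8×10⁻⁹ / (9.5×10⁻²)^3 = 2.1×10⁻⁶
s = 2.1×10⁻⁶ mol L⁻¹

2.1×10⁻⁶ M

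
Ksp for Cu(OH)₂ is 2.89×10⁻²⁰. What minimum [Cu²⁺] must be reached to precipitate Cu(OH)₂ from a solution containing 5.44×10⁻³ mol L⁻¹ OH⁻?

9.77×10⁻¹⁶ M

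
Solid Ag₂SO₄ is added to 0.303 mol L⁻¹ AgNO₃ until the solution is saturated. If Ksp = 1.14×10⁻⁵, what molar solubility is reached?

1.24×10⁻⁴ M

Ag₂SO₄(s) ⇌ 2 Ag⁺(aq) + SO₄²⁻(aq)
With Ag⁺ already at 0.303 mol L⁻¹ and s small, take [Ag⁺] ≈ 0.303 mol L⁻¹ and [SO₄²⁻] = s.
Ksp = [Ag⁺]^2[SO₄²⁻] = (0.303)^2s
s = 1.14×10⁻⁵ / (0.303)^2 = 1.24×10⁻⁴
s = 1.24×10⁻⁴ mol L⁻¹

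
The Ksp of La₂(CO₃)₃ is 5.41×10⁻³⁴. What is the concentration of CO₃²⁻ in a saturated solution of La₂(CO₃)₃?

2.61×10⁻⁷ M

La₂(CO₃)₃(s) ⇌ 2 La³⁺(aq) + 3 CO₃²⁻(aq)
If s mol/L of La₂(CO₃)₃ dissolves, [La³⁺] = 2s and [CO₃²⁻] = 3s.
Ksp = [La³⁺]^2[CO₃²⁻]^3 = (2s)^2 · (3s)^3 = 108s^5 = 5.41×10⁻³⁴
s = 8.71×10⁻⁸ mol/L
[CO₃²⁻] = 3s = 2.61×10⁻⁷ mol/L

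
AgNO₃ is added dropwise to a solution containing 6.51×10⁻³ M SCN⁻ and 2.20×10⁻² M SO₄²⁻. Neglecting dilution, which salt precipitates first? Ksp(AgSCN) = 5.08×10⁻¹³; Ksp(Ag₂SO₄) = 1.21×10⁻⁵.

The threshold for precipitation is Q = Ksp.
For AgSCN: [Ag⁺] = (Ksp/[SCN⁻]) = 7.80×10⁻¹¹ M
For Ag₂SO₄: [Ag⁺] = (Ksp/[SO₄²⁻])^(1/2) = 2.35×10⁻² M
Since AgSCN needs less Ag⁺ to reach saturation, it precipitates first.

AgSCN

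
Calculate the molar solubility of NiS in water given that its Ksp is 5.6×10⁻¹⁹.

NiS(s) ⇌ Ni²⁺(aq) + S²⁻(aq)
For each mole of NiS that dissolves per liter, [Ni²⁺] = s and [S²⁻] = s; let s denote this solubility.
Ksp = [Ni²⁺][S²⁻] = s · s = s^2
s^2 = 5.6×10⁻¹⁹
s = 7.5×10⁻¹⁰ mol L⁻¹

7.5×10⁻¹⁰ M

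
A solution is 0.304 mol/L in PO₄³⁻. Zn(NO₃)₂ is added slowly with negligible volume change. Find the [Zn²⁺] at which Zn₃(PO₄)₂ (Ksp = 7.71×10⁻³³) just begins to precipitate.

Precipitation begins when Q = Ksp.
Zn₃(PO₄)₂(s) ⇌ 3 Zn²⁺(aq) + 2 PO₄³⁻(aq)
Ksp = [Zn²⁺]^3[PO₄³⁻]^2 = [Zn²⁺]^3(0.304)^2
[Zn²⁺]^3 = 7.71×10⁻³³ / (0.304)^2 = 8.34×10⁻³²
[Zn²⁺] = 4.37×10⁻¹¹ mol/L

4.37×10⁻¹¹ M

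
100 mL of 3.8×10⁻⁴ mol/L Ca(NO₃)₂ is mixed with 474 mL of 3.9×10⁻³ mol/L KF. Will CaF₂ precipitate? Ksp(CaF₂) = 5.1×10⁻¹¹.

After mixing, V = 100 mL + 474 mL = 574 mL.
[Ca²⁺] = (3.8×10⁻⁴)(100)/574 = 6.6×10⁻⁵ mol/L
[F⁻] = (3.9×10⁻³)(474)/574 = 3.2×10⁻³ mol/L
Q = [Ca²⁺][F⁻]^2 = 6.9×10⁻¹⁰
Since Q (6.9×10⁻¹⁰) exceeds Ksp (5.1×10⁻¹¹), CaF₂ will precipitate.

Yes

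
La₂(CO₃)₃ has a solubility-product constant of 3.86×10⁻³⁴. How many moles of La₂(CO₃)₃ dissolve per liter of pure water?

La₂(CO₃)₃(s) ⇌ 2 La³⁺(aq) + 3 CO₃²⁻(aq)
With molar solubility s: [La³⁺] = 2s, [CO₃²⁻] = 3s.
Ksp = [La³⁺]^2[CO₃²⁻]^3 = (2s)^2 · (3s)^3 = 108s^5
108s^5 = 3.86×10⁻³⁴  ⇒  s^5 = 3.57×10⁻³⁶
s = (3.57×10⁻³⁶)^(1/5) = 8.14×10⁻⁸ M

8.14×10⁻⁸ M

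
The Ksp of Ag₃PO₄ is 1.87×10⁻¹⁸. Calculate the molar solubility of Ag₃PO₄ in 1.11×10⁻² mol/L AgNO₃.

Ag₃PO₄(s) ⇌ 3 Ag⁺(aq) + PO₄³⁻(aq)
Let s be the solubility of Ag₃PO₄ here. The common ion gives [Ag⁺] ≈ 1.11×10⁻² mol/L, and [PO₄³⁻] = s.
Ksp = [Ag⁺]^3[PO₄³⁻] = (1.11×10⁻²)^3s
s = 1.87×10⁻¹⁸ / (1.11×10⁻²)^3 = 1.37×10⁻¹²
s = 1.37×10⁻¹² mol/L

1.37×10⁻¹² M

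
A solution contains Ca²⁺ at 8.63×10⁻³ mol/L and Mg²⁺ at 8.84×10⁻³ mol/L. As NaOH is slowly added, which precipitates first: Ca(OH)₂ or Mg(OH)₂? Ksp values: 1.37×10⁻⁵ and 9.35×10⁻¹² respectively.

A salt starts to precipitate once the ion product Q reaches its Ksp.
For Ca(OH)₂: [OH⁻] = (Ksp/[Ca²⁺])^(1/2) = 3.98×10⁻² mol/L
For Mg(OH)₂: [OH⁻] = (Ksp/[Mg²⁺])^(1/2) = 3.25×10⁻⁵ mol/L
Since Mg(OH)₂ needs less OH⁻ to reach saturation, it precipitates first.

Mg(OH)₂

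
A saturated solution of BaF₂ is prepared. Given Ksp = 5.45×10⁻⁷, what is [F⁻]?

BaF₂(s) ⇌ Ba²⁺(aq) + 2 F⁻(aq)
With molar solubility s: [Ba²⁺] = s, [F⁻] = 2s.
Ksp = [Ba²⁺][F⁻]^2 = s · (2s)^2 = 4s^3 = 5.45×10⁻⁷
s = 5.15×10⁻³ mol L⁻¹
[F⁻] = 2s = 1.03×10⁻² mol L⁻¹

1.03×10⁻² M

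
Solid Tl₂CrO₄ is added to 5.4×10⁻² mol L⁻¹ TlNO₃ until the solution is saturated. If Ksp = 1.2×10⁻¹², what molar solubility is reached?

4.1×10⁻¹⁰ M

Tl₂CrO₄(s) ⇌ 2 Tl⁺(aq) + CrO₄²⁻(aq)
The solution already contains Tl⁺ at 5.4×10⁻² mol L⁻¹. Let s be the molar solubility of Tl₂CrO₄.
[Tl⁺] ≈ 5.4×10⁻² mol L⁻¹ (common ion dominates); [CrO₄²⁻] = s.
Ksp = [Tl⁺]^2[CrO₄²⁻] = (5.4×10⁻²)^2s
s = 1.2×10⁻¹² / (5.4×10⁻²)^2 = 4.1×10⁻¹⁰
s = 4.1×10⁻¹⁰ mol L⁻¹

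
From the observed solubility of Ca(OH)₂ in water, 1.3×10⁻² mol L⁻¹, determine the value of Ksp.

Ksp = 8.8×10⁻⁶

Ca(OH)₂(s) ⇌ Ca²⁺(aq) + 2 OH⁻(aq)
For each mole of Ca(OH)₂ that dissolves per liter, [Ca²⁺] = s and [OH⁻] = 2s; let s denote this solubility.
Ksp = [Ca²⁺][OH⁻]^2 = s · (2s)^2 = 4s^3
Ksp = 4 × (1.3×10⁻²)^3 = 8.8×10⁻⁶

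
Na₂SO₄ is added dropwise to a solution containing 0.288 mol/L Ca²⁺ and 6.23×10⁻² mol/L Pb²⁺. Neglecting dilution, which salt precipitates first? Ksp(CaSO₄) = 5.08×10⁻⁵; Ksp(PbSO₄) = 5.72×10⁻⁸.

Precipitation begins when Q = Ksp.
For CaSO₄: [SO₄²⁻] = (Ksp/[Ca²⁺]) = 1.76×10⁻⁴ mol/L
For PbSO₄: [SO₄²⁻] = (Ksp/[Pb²⁺]) = 9.18×10⁻⁷ mol/L
Since PbSO₄ needs less SO₄²⁻ to reach saturation, it precipitates first.

PbSO₄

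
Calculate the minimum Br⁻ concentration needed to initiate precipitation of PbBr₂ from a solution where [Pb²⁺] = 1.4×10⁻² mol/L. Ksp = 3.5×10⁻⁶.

1.6×10⁻² M

Precipitation begins when Q = Ksp.
PbBr₂(s) ⇌ Pb²⁺(aq) + 2 Br⁻(aq)
Ksp = [Pb²⁺][Br⁻]^2 = [Br⁻]^2(1.4×10⁻²)
[Br⁻]^2 = 3.5×10⁻⁶ / (1.4×10⁻²) = 2.5×10⁻⁴
[Br⁻] = 1.6×10⁻² mol/L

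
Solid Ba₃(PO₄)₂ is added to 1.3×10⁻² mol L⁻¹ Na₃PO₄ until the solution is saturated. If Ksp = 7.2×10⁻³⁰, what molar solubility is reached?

1.2×10⁻⁹ M

Ba₃(PO₄)₂(s) ⇌ 3 Ba²⁺(aq) + 2 PO₄³⁻(aq)
The solution already contains PO₄³⁻ at 1.3×10⁻² mol L⁻¹. Let s be the molar solubility of Ba₃(PO₄)₂.
[PO₄³⁻] ≈ 1.3×10⁻² mol L⁻¹ (common ion dominates); [Ba²⁺] = 3s.
Ksp = [Ba²⁺]^3[PO₄³⁻]^2 = (3s)^3(1.3×10⁻²)^2
(3s)^3 = 7.2×10⁻³⁰ / (1.3×10⁻²)^2 = 4.3×10⁻²⁶
s = 1.2×10⁻⁹ mol L⁻¹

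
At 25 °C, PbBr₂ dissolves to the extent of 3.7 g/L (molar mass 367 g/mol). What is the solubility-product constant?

Convert to molarity: s = 3.7 / 367 = 1.008×10⁻² mol/L
PbBr₂(s) ⇌ Pb²⁺(aq) + 2 Br⁻(aq)
Let s be the molar solubility. Then [Pb²⁺] = s and [Br⁻] = 2s.
Ksp = [Pb²⁺][Br⁻]^2 = s · (2s)^2 = 4s^3
Ksp = 4 × (1.008×10⁻²)^3 = 4.1×10⁻⁶

Ksp = 4.1×10⁻⁶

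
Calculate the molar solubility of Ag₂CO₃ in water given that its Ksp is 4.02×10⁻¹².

Ag₂CO₃(s) ⇌ 2 Ag⁺(aq) + CO₃²⁻(aq)
Call the molar solubility s, so that [Ag⁺] = 2s and [CO₃²⁻] = s.
Ksp = [Ag⁺]^2[CO₃²⁻] = (2s)^2 · s = 4s^3
4s^3 = 4.02×10⁻¹²  ⇒  s^3 = 1.01×10⁻¹²
s = 1.00×10⁻⁴ mol L⁻¹

1.00×10⁻⁴ M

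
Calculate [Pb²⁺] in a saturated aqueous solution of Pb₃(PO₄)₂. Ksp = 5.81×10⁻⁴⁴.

Pb₃(PO₄)₂(s) ⇌ 3 Pb²⁺(aq) + 2 PO₄³⁻(aq)
If s mol/L of Pb₃(PO₄)₂ dissolves, [Pb²⁺] = 3s and [PO₄³⁻] = 2s.
Ksp = [Pb²⁺]^3[PO₄³⁻]^2 = (3s)^3 · (2s)^2 = 108s^5 = 5.81×10⁻⁴⁴
s = 8.83×10⁻¹⁰ mol L⁻¹
[Pb²⁺] = 3s = 2.65×10⁻⁹ mol L⁻¹

2.65×10⁻⁹ M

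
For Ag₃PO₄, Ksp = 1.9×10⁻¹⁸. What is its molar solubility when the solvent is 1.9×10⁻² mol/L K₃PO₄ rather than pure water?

Ag₃PO₄(s) ⇌ 3 Ag⁺(aq) + PO₄³⁻(aq)
Let s be the solubility of Ag₃PO₄ here. The common ion gives [PO₄³⁻] ≈ 1.9×10⁻² mol/L, and [Ag⁺] = 3s.
Ksp = [Ag⁺]^3[PO₄³⁻] = (3s)^3(1.9×10⁻²)
(3s)^3 = 1.9×10⁻¹⁸ / (1.9×10⁻²) = 1.0×10⁻¹⁶
s = 1.5×10⁻⁶ mol/L

1.5×10⁻⁶ M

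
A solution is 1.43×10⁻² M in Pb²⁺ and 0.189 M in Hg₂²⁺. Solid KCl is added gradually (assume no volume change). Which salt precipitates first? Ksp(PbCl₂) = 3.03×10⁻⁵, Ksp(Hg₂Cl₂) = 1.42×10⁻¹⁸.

Hg₂Cl₂

Precipitation of each salt begins when its ion product equals Ksp.
For PbCl₂: [Cl⁻] = (Ksp/[Pb²⁺])^(1/2) = 4.60×10⁻² M
For Hg₂Cl₂: [Cl⁻] = (Ksp/[Hg₂²⁺])^(1/2) = 2.74×10⁻⁹ M
Since Hg₂Cl₂ needs less Cl⁻ to reach saturation, it precipitates first.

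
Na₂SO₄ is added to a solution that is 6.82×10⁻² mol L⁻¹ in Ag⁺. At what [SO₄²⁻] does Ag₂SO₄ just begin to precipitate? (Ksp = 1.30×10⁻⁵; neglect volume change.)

2.79×10⁻³ M

Precipitation of each salt begins when its ion product equals Ksp.
Ag₂SO₄(s) ⇌ 2 Ag⁺(aq) + SO₄²⁻(aq)
Ksp = [Ag⁺]^2[SO₄²⁻] = [SO₄²⁻](6.82×10⁻²)^2
[SO₄²⁻] = 1.30×10⁻⁵ / (6.82×10⁻²)^2 = 2.79×10⁻³
[SO₄²⁻] = 2.79×10⁻³ mol L⁻¹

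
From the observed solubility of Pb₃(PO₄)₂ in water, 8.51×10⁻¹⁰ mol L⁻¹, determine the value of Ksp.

Pb₃(PO₄)₂(s) ⇌ 3 Pb²⁺(aq) + 2 PO₄³⁻(aq)
If s mol/L of Pb₃(PO₄)₂ dissolves, [Pb²⁺] = 3s and [PO₄³⁻] = 2s.
Ksp = [Pb²⁺]^3[PO₄³⁻]^2 = (3s)^3 · (2s)^2 = 108s^5
Ksp = 108 × (8.51×10⁻¹⁰)^5 = 4.82×10⁻⁴⁴

Ksp = 4.82×10⁻⁴⁴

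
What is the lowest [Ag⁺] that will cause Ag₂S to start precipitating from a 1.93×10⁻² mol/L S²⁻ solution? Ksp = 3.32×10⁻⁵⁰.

1.31×10⁻²⁴ M

The threshold for precipitation is Q = Ksp.
Ag₂S(s) ⇌ 2 Ag⁺(aq) + S²⁻(aq)
Ksp = [Ag⁺]^2[S²⁻] = [Ag⁺]^2(1.93×10⁻²)
[Ag⁺]^2 = 3.32×10⁻⁵⁰ / (1.93×10⁻²) = 1.72×10⁻⁴⁸
[Ag⁺] = 1.31×10⁻²⁴ mol/L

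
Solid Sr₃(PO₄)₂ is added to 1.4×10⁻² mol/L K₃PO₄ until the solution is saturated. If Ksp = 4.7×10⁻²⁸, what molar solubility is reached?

Sr₃(PO₄)₂(s) ⇌ 3 Sr²⁺(aq) + 2 PO₄³⁻(aq)
With PO₄³⁻ already at 1.4×10⁻² mol/L and s small, take [PO₄³⁻] ≈ 1.4×10⁻² mol/L and [Sr²⁺] = 3s.
Ksp = [Sr²⁺]^3[PO₄³⁻]^2 = (3s)^3(1.4×10⁻²)^2
(3s)^3 = 4.7×10⁻²⁸ / (1.4×10⁻²)^2 = 2.4×10⁻²⁴
s = 4.5×10⁻⁹ mol/L

4.5×10⁻⁹ M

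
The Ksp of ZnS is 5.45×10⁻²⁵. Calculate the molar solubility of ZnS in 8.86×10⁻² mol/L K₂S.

6.15×10⁻²⁴ M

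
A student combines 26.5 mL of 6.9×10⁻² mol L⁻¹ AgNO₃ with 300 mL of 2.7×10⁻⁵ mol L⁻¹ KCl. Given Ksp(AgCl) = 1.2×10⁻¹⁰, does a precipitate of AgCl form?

Yes

After mixing, V = 26.5 mL + 300 mL = 326.5 mL.
[Ag⁺] = (6.9×10⁻²)(26.5)/326.5 = 5.6×10⁻³ mol L⁻¹
[Cl⁻] = (2.7×10⁻⁵)(300)/326.5 = 2.5×10⁻⁵ mol L⁻¹
Q = [Ag⁺][Cl⁻] = 1.4×10⁻⁷
Q = 1.4×10⁻⁷ > Ksp = 1.2×10⁻¹⁰, so the solution is supersaturated and AgCl precipitates.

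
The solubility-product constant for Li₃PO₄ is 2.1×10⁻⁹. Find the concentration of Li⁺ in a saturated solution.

Li₃PO₄(s) ⇌ 3 Li⁺(aq) + PO₄³⁻(aq)
For each mole of Li₃PO₄ that dissolves per liter, [Li⁺] = 3s and [PO₄³⁻] = s; let s denote this solubility.
Ksp = [Li⁺]^3[PO₄³⁻] = (3s)^3 · s = 27s^4 = 2.1×10⁻⁹
s = 3.0×10⁻³ M
[Li⁺] = 3s = 8.9×10⁻³ M

8.9×10⁻³ M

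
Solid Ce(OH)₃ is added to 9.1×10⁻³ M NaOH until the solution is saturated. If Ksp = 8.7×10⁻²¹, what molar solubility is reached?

1.2×10⁻¹⁴ M

Ce(OH)₃(s) ⇌ Ce³⁺(aq) + 3 OH⁻(aq)
The solution already contains OH⁻ at 9.1×10⁻³ M. Let s be the molar solubility of Ce(OH)₃.
[OH⁻] ≈ 9.1×10⁻³ M (common ion dominates); [Ce³⁺] = s.
Ksp = [Ce³⁺][OH⁻]^3 = s(9.1×10⁻³)^3
s = 8.7×10⁻²¹ / (9.1×10⁻³)^3 = 1.2×10⁻¹⁴
s = 1.2×10⁻¹⁴ M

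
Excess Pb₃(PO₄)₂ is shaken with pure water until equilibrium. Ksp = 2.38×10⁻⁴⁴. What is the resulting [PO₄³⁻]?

1.48×10⁻⁹ M

Pb₃(PO₄)₂(s) ⇌ 3 Pb²⁺(aq) + 2 PO₄³⁻(aq)
If s mol/L of Pb₃(PO₄)₂ dissolves, [Pb²⁺] = 3s and [PO₄³⁻] = 2s.
Ksp = [Pb²⁺]^3[PO₄³⁻]^2 = (3s)^3 · (2s)^2 = 108s^5 = 2.38×10⁻⁴⁴
s = 7.39×10⁻¹⁰ M
[PO₄³⁻] = 2s = 1.48×10⁻⁹ M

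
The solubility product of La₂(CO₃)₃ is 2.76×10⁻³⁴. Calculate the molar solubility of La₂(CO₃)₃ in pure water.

La₂(CO₃)₃(s) ⇌ 2 La³⁺(aq) + 3 CO₃²⁻(aq)
Call the molar solubility s, so that [La³⁺] = 2s and [CO₃²⁻] = 3s.
Ksp = [La³⁺]^2[CO₃²⁻]^3 = (2s)^2 · (3s)^3 = 108s^5
108s^5 = 2.76×10⁻³⁴  ⇒  s^5 = 2.56×10⁻³⁶
s = 7.61×10⁻⁸ M

7.61×10⁻⁸ M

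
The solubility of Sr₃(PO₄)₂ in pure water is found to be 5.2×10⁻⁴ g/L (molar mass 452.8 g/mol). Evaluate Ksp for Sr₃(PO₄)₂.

Molar solubility s = (5.2×10⁻⁴ g/L) / (452.8 g/mol) = 1.148×10⁻⁶ mol/L
Sr₃(PO₄)₂(s) ⇌ 3 Sr²⁺(aq) + 2 PO₄³⁻(aq)
For each mole of Sr₃(PO₄)₂ that dissolves per liter, [Sr²⁺] = 3s and [PO₄³⁻] = 2s; let s denote this solubility.
Ksp = [Sr²⁺]^3[PO₄³⁻]^2 = (3s)^3 · (2s)^2 = 108s^5
Ksp = 108 × (1.148×10⁻⁶)^5 = 2.2×10⁻²⁸

Ksp = 2.2×10⁻²⁸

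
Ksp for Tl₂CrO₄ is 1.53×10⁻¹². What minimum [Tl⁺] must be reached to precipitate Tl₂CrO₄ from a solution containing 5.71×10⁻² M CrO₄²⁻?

5.18×10⁻⁶ M

Precipitation of each salt begins when its ion product equals Ksp.
Tl₂CrO₄(s) ⇌ 2 Tl⁺(aq) + CrO₄²⁻(aq)
Ksp = [Tl⁺]^2[CrO₄²⁻] = [Tl⁺]^2(5.71×10⁻²)
[Tl⁺]^2 = 1.53×10⁻¹² / (5.71×10⁻²) = 2.68×10⁻¹¹
[Tl⁺] = 5.18×10⁻⁶ M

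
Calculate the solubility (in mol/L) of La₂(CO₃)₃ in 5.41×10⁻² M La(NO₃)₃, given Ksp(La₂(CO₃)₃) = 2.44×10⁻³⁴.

La₂(CO₃)₃(s) ⇌ 2 La³⁺(aq) + 3 CO₃²⁻(aq)
With La³⁺ already at 5.41×10⁻² M and s small, take [La³⁺] ≈ 5.41×10⁻² M and [CO₃²⁻] = 3s.
Ksp = [La³⁺]^2[CO₃²⁻]^3 = (5.41×10⁻²)^2(3s)^3
(3s)^3 = 2.44×10⁻³⁴ / (5.41×10⁻²)^2 = 8.34×10⁻³²
s = 1.46×10⁻¹¹ M

1.46×10⁻¹¹ M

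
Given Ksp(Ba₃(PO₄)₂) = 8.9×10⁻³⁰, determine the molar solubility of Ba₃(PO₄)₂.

Ba₃(PO₄)₂(s) ⇌ 3 Ba²⁺(aq) + 2 PO₄³⁻(aq)
For each mole of Ba₃(PO₄)₂ that dissolves per liter, [Ba²⁺] = 3s and [PO₄³⁻] = 2s; let s denote this solubility.
Ksp = [Ba²⁺]^3[PO₄³⁻]^2 = (3s)^3 · (2s)^2 = 108s^5
108s^5 = 8.9×10⁻³⁰  ⇒  s^5 = 8.2×10⁻³²
Taking the 5th root, s = 6.1×10⁻⁷ mol/L.

6.1×10⁻⁷ M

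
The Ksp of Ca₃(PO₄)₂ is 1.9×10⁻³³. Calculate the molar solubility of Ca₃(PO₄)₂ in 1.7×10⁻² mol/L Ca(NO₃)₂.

Ca₃(PO₄)₂(s) ⇌ 3 Ca²⁺(aq) + 2 PO₄³⁻(aq)
The solution already contains Ca²⁺ at 1.7×10⁻² mol/L. Let s be the molar solubility of Ca₃(PO₄)₂.
[Ca²⁺] ≈ 1.7×10⁻² mol/L (common ion dominates); [PO₄³⁻] = 2s.
Ksp = [Ca²⁺]^3[PO₄³⁻]^2 = (1.7×10⁻²)^3(2s)^2
(2s)^2 = 1.9×10⁻³³ / (1.7×10⁻²)^3 = 3.9×10⁻²⁸
s = 9.8×10⁻¹⁵ mol/L

9.8×10⁻¹⁵ M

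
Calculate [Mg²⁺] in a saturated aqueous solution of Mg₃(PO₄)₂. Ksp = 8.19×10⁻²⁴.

2.84×10⁻⁵ M

Mg₃(PO₄)₂(s) ⇌ 3 Mg²⁺(aq) + 2 PO₄³⁻(aq)
Call the molar solubility s, so that [Mg²⁺] = 3s and [PO₄³⁻] = 2s.
Ksp = [Mg²⁺]^3[PO₄³⁻]^2 = (3s)^3 · (2s)^2 = 108s^5 = 8.19×10⁻²⁴
s = 9.46×10⁻⁶ M
[Mg²⁺] = 3s = 2.84×10⁻⁵ M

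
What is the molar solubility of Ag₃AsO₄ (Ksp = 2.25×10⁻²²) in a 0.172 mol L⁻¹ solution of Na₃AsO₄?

Ag₃AsO₄(s) ⇌ 3 Ag⁺(aq) + AsO₄³⁻(aq)
With AsO₄³⁻ already at 0.172 mol L⁻¹ and s small, take [AsO₄³⁻] ≈ 0.172 mol L⁻¹ and [Ag⁺] = 3s.
Ksp = [Ag⁺]^3[AsO₄³⁻] = (3s)^3(0.172)
(3s)^3 = 2.25×10⁻²² / (0.172) = 1.31×10⁻²¹
s = 3.65×10⁻⁸ mol L⁻¹

3.65×10⁻⁸ M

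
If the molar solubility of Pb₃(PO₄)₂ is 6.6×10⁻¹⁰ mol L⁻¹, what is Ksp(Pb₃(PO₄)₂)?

Pb₃(PO₄)₂(s) ⇌ 3 Pb²⁺(aq) + 2 PO₄³⁻(aq)
If s mol/L of Pb₃(PO₄)₂ dissolves, [Pb²⁺] = 3s and [PO₄³⁻] = 2s.
Ksp = [Pb²⁺]^3[PO₄³⁻]^2 = (3s)^3 · (2s)^2 = 108s^5
Ksp = 108 × (6.6×10⁻¹⁰)^5 = 1.4×10⁻⁴⁴

Ksp = 1.4×10⁻⁴⁴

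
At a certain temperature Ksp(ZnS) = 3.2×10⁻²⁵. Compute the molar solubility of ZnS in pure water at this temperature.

5.7×10⁻¹³ M

ZnS(s) ⇌ Zn²⁺(aq) + S²⁻(aq)
Call the molar solubility s, so that [Zn²⁺] = s and [S²⁻] = s.
Ksp = [Zn²⁺][S²⁻] = s · s = s^2
s^2 = 3.2×10⁻²⁵
s = 5.7×10⁻¹³ mol L⁻¹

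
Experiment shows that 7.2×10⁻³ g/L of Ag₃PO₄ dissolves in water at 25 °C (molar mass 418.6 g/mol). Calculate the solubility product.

s = (7.2×10⁻³ g L⁻¹)/(418.6 g mol⁻¹) = 1.720×10⁻⁵ M
Ag₃PO₄(s) ⇌ 3 Ag⁺(aq) + PO₄³⁻(aq)
Call the molar solubility s, so that [Ag⁺] = 3s and [PO₄³⁻] = s.
Ksp = [Ag⁺]^3[PO₄³⁻] = (3s)^3 · s = 27s^4
Ksp = 27 × (1.720×10⁻⁵)^4 = 2.4×10⁻¹⁸

Ksp = 2.4×10⁻¹⁸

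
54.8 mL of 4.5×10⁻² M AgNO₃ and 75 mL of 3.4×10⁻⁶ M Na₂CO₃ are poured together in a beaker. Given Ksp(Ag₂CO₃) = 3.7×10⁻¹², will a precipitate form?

Yes

After mixing, V = 54.8 mL + 75 mL = 129.8 mL.
[Ag⁺] = (4.5×10⁻²)(54.8)/129.8 = 1.9×10⁻² M
[CO₃²⁻] = (3.4×10⁻⁶)(75)/129.8 = 2.0×10⁻⁶ M
Q = [Ag⁺]^2[CO₃²⁻] = 7.1×10⁻¹⁰
Because Q > Ksp (7.1×10⁻¹⁰ vs 3.7×10⁻¹²), a precipitate of Ag₂CO₃ forms.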